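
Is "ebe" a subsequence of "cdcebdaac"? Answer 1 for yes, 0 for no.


Check if "ebe" is a subsequence of "cdcebdaac"
Greedy scan:
  Position 0 ('c'): no match needed
  Position 1 ('d'): no match needed
  Position 2 ('c'): no match needed
  Position 3 ('e'): matches sub[0] = 'e'
  Position 4 ('b'): matches sub[1] = 'b'
  Position 5 ('d'): no match needed
  Position 6 ('a'): no match needed
  Position 7 ('a'): no match needed
  Position 8 ('c'): no match needed
Only matched 2/3 characters => not a subsequence

0


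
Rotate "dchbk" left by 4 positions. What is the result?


Input: "dchbk", rotate left by 4
First 4 characters: "dchb"
Remaining characters: "k"
Concatenate remaining + first: "k" + "dchb" = "kdchb"

kdchb


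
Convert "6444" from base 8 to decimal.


Input: "6444" in base 8
Positional expansion:
  Digit '6' (value 6) x 8^3 = 3072
  Digit '4' (value 4) x 8^2 = 256
  Digit '4' (value 4) x 8^1 = 32
  Digit '4' (value 4) x 8^0 = 4
Sum = 3364

3364


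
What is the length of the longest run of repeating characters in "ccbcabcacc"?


Input: "ccbcabcacc"
Scanning for longest run:
  Position 1 ('c'): continues run of 'c', length=2
  Position 2 ('b'): new char, reset run to 1
  Position 3 ('c'): new char, reset run to 1
  Position 4 ('a'): new char, reset run to 1
  Position 5 ('b'): new char, reset run to 1
  Position 6 ('c'): new char, reset run to 1
  Position 7 ('a'): new char, reset run to 1
  Position 8 ('c'): new char, reset run to 1
  Position 9 ('c'): continues run of 'c', length=2
Longest run: 'c' with length 2

2


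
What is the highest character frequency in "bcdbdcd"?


Input: bcdbdcd
Character counts:
  'b': 2
  'c': 2
  'd': 3
Maximum frequency: 3

3


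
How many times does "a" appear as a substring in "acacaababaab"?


Searching for "a" in "acacaababaab"
Scanning each position:
  Position 0: "a" => MATCH
  Position 1: "c" => no
  Position 2: "a" => MATCH
  Position 3: "c" => no
  Position 4: "a" => MATCH
  Position 5: "a" => MATCH
  Position 6: "b" => no
  Position 7: "a" => MATCH
  Position 8: "b" => no
  Position 9: "a" => MATCH
  Position 10: "a" => MATCH
  Position 11: "b" => no
Total occurrences: 7

7


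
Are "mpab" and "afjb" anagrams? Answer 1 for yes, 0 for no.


Strings: "mpab", "afjb"
Sorted first:  abmp
Sorted second: abfj
Differ at position 2: 'm' vs 'f' => not anagrams

0


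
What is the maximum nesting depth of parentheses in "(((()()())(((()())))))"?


Input: "(((()()())(((()())))))"
Tracking depth:
  Position 0 '(': depth becomes 1
  Position 1 '(': depth becomes 2
  Position 2 '(': depth becomes 3
  Position 3 '(': depth becomes 4
  Position 4 ')': depth becomes 3
  Position 5 '(': depth becomes 4
  Position 6 ')': depth becomes 3
  Position 7 '(': depth becomes 4
  Position 8 ')': depth becomes 3
  Position 9 ')': depth becomes 2
  Position 10 '(': depth becomes 3
  Position 11 '(': depth becomes 4
  Position 12 '(': depth becomes 5
  Position 13 '(': depth becomes 6
  Position 14 ')': depth becomes 5
  Position 15 '(': depth becomes 6
  Position 16 ')': depth becomes 5
  Position 17 ')': depth becomes 4
  Position 18 ')': depth becomes 3
  Position 19 ')': depth becomes 2
  Position 20 ')': depth becomes 1
  Position 21 ')': depth becomes 0
Maximum depth reached: 6

6


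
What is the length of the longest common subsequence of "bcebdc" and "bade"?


LCS of "bcebdc" and "bade"
DP table:
           b    a    d    e
      0    0    0    0    0
  b   0    1    1    1    1
  c   0    1    1    1    1
  e   0    1    1    1    2
  b   0    1    1    1    2
  d   0    1    1    2    2
  c   0    1    1    2    2
LCS length = dp[6][4] = 2

2


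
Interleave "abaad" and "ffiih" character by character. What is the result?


Interleaving "abaad" and "ffiih":
  Position 0: 'a' from first, 'f' from second => "af"
  Position 1: 'b' from first, 'f' from second => "bf"
  Position 2: 'a' from first, 'i' from second => "ai"
  Position 3: 'a' from first, 'i' from second => "ai"
  Position 4: 'd' from first, 'h' from second => "dh"
Result: afbfaiaidh

afbfaiaidh


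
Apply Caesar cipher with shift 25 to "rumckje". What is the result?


Caesar cipher: shift "rumckje" by 25
  'r' (pos 17) + 25 = pos 16 = 'q'
  'u' (pos 20) + 25 = pos 19 = 't'
  'm' (pos 12) + 25 = pos 11 = 'l'
  'c' (pos 2) + 25 = pos 1 = 'b'
  'k' (pos 10) + 25 = pos 9 = 'j'
  'j' (pos 9) + 25 = pos 8 = 'i'
  'e' (pos 4) + 25 = pos 3 = 'd'
Result: qtlbjid

qtlbjid


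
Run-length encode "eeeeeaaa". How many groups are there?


Input: eeeeeaaa
Scanning for consecutive runs:
  Group 1: 'e' x 5 (positions 0-4)
  Group 2: 'a' x 3 (positions 5-7)
Total groups: 2

2


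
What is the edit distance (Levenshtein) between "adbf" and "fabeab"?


Computing edit distance: "adbf" -> "fabeab"
DP table:
           f    a    b    e    a    b
      0    1    2    3    4    5    6
  a   1    1    1    2    3    4    5
  d   2    2    2    2    3    4    5
  b   3    3    3    2    3    4    4
  f   4    3    4    3    3    4    5
Edit distance = dp[4][6] = 5

5


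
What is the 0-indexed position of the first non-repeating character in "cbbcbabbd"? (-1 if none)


Input: cbbcbabbd
Character frequencies:
  'a': 1
  'b': 5
  'c': 2
  'd': 1
Scanning left to right for freq == 1:
  Position 0 ('c'): freq=2, skip
  Position 1 ('b'): freq=5, skip
  Position 2 ('b'): freq=5, skip
  Position 3 ('c'): freq=2, skip
  Position 4 ('b'): freq=5, skip
  Position 5 ('a'): unique! => answer = 5

5


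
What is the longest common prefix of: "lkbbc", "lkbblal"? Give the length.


Words: lkbbc, lkbblal
  Position 0: all 'l' => match
  Position 1: all 'k' => match
  Position 2: all 'b' => match
  Position 3: all 'b' => match
  Position 4: ('c', 'l') => mismatch, stop
LCP = "lkbb" (length 4)

4


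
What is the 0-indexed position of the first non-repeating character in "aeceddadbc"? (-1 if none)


Input: aeceddadbc
Character frequencies:
  'a': 2
  'b': 1
  'c': 2
  'd': 3
  'e': 2
Scanning left to right for freq == 1:
  Position 0 ('a'): freq=2, skip
  Position 1 ('e'): freq=2, skip
  Position 2 ('c'): freq=2, skip
  Position 3 ('e'): freq=2, skip
  Position 4 ('d'): freq=3, skip
  Position 5 ('d'): freq=3, skip
  Position 6 ('a'): freq=2, skip
  Position 7 ('d'): freq=3, skip
  Position 8 ('b'): unique! => answer = 8

8


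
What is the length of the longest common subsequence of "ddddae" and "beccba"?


LCS of "ddddae" and "beccba"
DP table:
           b    e    c    c    b    a
      0    0    0    0    0    0    0
  d   0    0    0    0    0    0    0
  d   0    0    0    0    0    0    0
  d   0    0    0    0    0    0    0
  d   0    0    0    0    0    0    0
  a   0    0    0    0    0    0    1
  e   0    0    1    1    1    1    1
LCS length = dp[6][6] = 1

1


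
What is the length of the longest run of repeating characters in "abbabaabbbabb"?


Input: "abbabaabbbabb"
Scanning for longest run:
  Position 1 ('b'): new char, reset run to 1
  Position 2 ('b'): continues run of 'b', length=2
  Position 3 ('a'): new char, reset run to 1
  Position 4 ('b'): new char, reset run to 1
  Position 5 ('a'): new char, reset run to 1
  Position 6 ('a'): continues run of 'a', length=2
  Position 7 ('b'): new char, reset run to 1
  Position 8 ('b'): continues run of 'b', length=2
  Position 9 ('b'): continues run of 'b', length=3
  Position 10 ('a'): new char, reset run to 1
  Position 11 ('b'): new char, reset run to 1
  Position 12 ('b'): continues run of 'b', length=2
Longest run: 'b' with length 3

3


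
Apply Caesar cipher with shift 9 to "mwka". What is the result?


Caesar cipher: shift "mwka" by 9
  'm' (pos 12) + 9 = pos 21 = 'v'
  'w' (pos 22) + 9 = pos 5 = 'f'
  'k' (pos 10) + 9 = pos 19 = 't'
  'a' (pos 0) + 9 = pos 9 = 'j'
Result: vftj

vftj


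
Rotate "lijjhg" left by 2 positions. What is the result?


Input: "lijjhg", rotate left by 2
First 2 characters: "li"
Remaining characters: "jjhg"
Concatenate remaining + first: "jjhg" + "li" = "jjhgli"

jjhgli


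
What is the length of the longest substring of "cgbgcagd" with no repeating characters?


Input: "cgbgcagd"
Sliding window (track last position of each char):
  Position 0 ('c'): window [0,0] length 1 -- new best
  Position 1 ('g'): window [0,1] length 2 -- new best
  Position 2 ('b'): window [0,2] length 3 -- new best
  Position 3 ('g'): repeat (last at 1), move window start to 2
  Position 3 ('g'): window [2,3] length 2
  Position 4 ('c'): window [2,4] length 3
  Position 5 ('a'): window [2,5] length 4 -- new best
  Position 6 ('g'): repeat (last at 3), move window start to 4
  Position 6 ('g'): window [4,6] length 3
  Position 7 ('d'): window [4,7] length 4
Longest substring with no repeats: "bgca" with length 4

4


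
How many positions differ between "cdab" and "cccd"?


Comparing "cdab" and "cccd" position by position:
  Position 0: 'c' vs 'c' => same
  Position 1: 'd' vs 'c' => DIFFER
  Position 2: 'a' vs 'c' => DIFFER
  Position 3: 'b' vs 'd' => DIFFER
Positions that differ: 3

3


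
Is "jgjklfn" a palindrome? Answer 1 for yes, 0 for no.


Input: jgjklfn
Reversed: nflkjgj
  Compare pos 0 ('j') with pos 6 ('n'): MISMATCH
  Compare pos 1 ('g') with pos 5 ('f'): MISMATCH
  Compare pos 2 ('j') with pos 4 ('l'): MISMATCH
Result: not a palindrome

0


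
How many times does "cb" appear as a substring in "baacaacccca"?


Searching for "cb" in "baacaacccca"
Scanning each position:
  Position 0: "ba" => no
  Position 1: "aa" => no
  Position 2: "ac" => no
  Position 3: "ca" => no
  Position 4: "aa" => no
  Position 5: "ac" => no
  Position 6: "cc" => no
  Position 7: "cc" => no
  Position 8: "cc" => no
  Position 9: "ca" => no
Total occurrences: 0

0


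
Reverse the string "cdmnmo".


Input: cdmnmo
Reading characters right to left:
  Position 5: 'o'
  Position 4: 'm'
  Position 3: 'n'
  Position 2: 'm'
  Position 1: 'd'
  Position 0: 'c'
Reversed: omnmdc

omnmdc


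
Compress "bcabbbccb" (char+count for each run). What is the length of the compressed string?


Input: bcabbbccb
Runs:
  'b' x 1 => "b1"
  'c' x 1 => "c1"
  'a' x 1 => "a1"
  'b' x 3 => "b3"
  'c' x 2 => "c2"
  'b' x 1 => "b1"
Compressed: "b1c1a1b3c2b1"
Compressed length: 12

12


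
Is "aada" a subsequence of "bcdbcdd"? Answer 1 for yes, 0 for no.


Check if "aada" is a subsequence of "bcdbcdd"
Greedy scan:
  Position 0 ('b'): no match needed
  Position 1 ('c'): no match needed
  Position 2 ('d'): no match needed
  Position 3 ('b'): no match needed
  Position 4 ('c'): no match needed
  Position 5 ('d'): no match needed
  Position 6 ('d'): no match needed
Only matched 0/4 characters => not a subsequence

0


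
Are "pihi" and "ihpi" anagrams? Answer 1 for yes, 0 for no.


Strings: "pihi", "ihpi"
Sorted first:  hiip
Sorted second: hiip
Sorted forms match => anagrams

1


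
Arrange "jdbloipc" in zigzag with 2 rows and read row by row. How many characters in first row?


Zigzag "jdbloipc" into 2 rows:
Placing characters:
  'j' => row 0
  'd' => row 1
  'b' => row 0
  'l' => row 1
  'o' => row 0
  'i' => row 1
  'p' => row 0
  'c' => row 1
Rows:
  Row 0: "jbop"
  Row 1: "dlic"
First row length: 4

4


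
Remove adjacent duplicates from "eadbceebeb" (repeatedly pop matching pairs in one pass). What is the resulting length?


Input: eadbceebeb
Stack-based adjacent duplicate removal:
  Read 'e': push. Stack: e
  Read 'a': push. Stack: ea
  Read 'd': push. Stack: ead
  Read 'b': push. Stack: eadb
  Read 'c': push. Stack: eadbc
  Read 'e': push. Stack: eadbce
  Read 'e': matches stack top 'e' => pop. Stack: eadbc
  Read 'b': push. Stack: eadbcb
  Read 'e': push. Stack: eadbcbe
  Read 'b': push. Stack: eadbcbeb
Final stack: "eadbcbeb" (length 8)

8


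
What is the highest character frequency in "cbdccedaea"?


Input: cbdccedaea
Character counts:
  'a': 2
  'b': 1
  'c': 3
  'd': 2
  'e': 2
Maximum frequency: 3

3


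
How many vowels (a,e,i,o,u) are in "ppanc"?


Input: ppanc
Checking each character:
  'p' at position 0: consonant
  'p' at position 1: consonant
  'a' at position 2: vowel (running total: 1)
  'n' at position 3: consonant
  'c' at position 4: consonant
Total vowels: 1

1


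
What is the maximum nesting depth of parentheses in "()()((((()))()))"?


Input: "()()((((()))()))"
Tracking depth:
  Position 0 '(': depth becomes 1
  Position 1 ')': depth becomes 0
  Position 2 '(': depth becomes 1
  Position 3 ')': depth becomes 0
  Position 4 '(': depth becomes 1
  Position 5 '(': depth becomes 2
  Position 6 '(': depth becomes 3
  Position 7 '(': depth becomes 4
  Position 8 '(': depth becomes 5
  Position 9 ')': depth becomes 4
  Position 10 ')': depth becomes 3
  Position 11 ')': depth becomes 2
  Position 12 '(': depth becomes 3
  Position 13 ')': depth becomes 2
  Position 14 ')': depth becomes 1
  Position 15 ')': depth becomes 0
Maximum depth reached: 5

5


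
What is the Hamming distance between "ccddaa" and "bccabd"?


Comparing "ccddaa" and "bccabd" position by position:
  Position 0: 'c' vs 'b' => differ
  Position 1: 'c' vs 'c' => same
  Position 2: 'd' vs 'c' => differ
  Position 3: 'd' vs 'a' => differ
  Position 4: 'a' vs 'b' => differ
  Position 5: 'a' vs 'd' => differ
Total differences (Hamming distance): 5

5


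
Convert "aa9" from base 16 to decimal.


Input: "aa9" in base 16
Positional expansion:
  Digit 'a' (value 10) x 16^2 = 2560
  Digit 'a' (value 10) x 16^1 = 160
  Digit '9' (value 9) x 16^0 = 9
Sum = 2729

2729


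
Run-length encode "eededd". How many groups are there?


Input: eededd
Scanning for consecutive runs:
  Group 1: 'e' x 2 (positions 0-1)
  Group 2: 'd' x 1 (positions 2-2)
  Group 3: 'e' x 1 (positions 3-3)
  Group 4: 'd' x 2 (positions 4-5)
Total groups: 4

4


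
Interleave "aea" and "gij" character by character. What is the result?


Interleaving "aea" and "gij":
  Position 0: 'a' from first, 'g' from second => "ag"
  Position 1: 'e' from first, 'i' from second => "ei"
  Position 2: 'a' from first, 'j' from second => "aj"
Result: ageiaj

ageiaj


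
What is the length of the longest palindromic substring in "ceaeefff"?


Input: "ceaeefff"
Checking substrings for palindromes:
  [1:4] "eae" (len 3) => palindrome
  [5:8] "fff" (len 3) => palindrome
  [3:5] "ee" (len 2) => palindrome
  [5:7] "ff" (len 2) => palindrome
  [6:8] "ff" (len 2) => palindrome
Longest palindromic substring: "eae" with length 3

3


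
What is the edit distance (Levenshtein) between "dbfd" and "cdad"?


Computing edit distance: "dbfd" -> "cdad"
DP table:
           c    d    a    d
      0    1    2    3    4
  d   1    1    1    2    3
  b   2    2    2    2    3
  f   3    3    3    3    3
  d   4    4    3    4    3
Edit distance = dp[4][4] = 3

3


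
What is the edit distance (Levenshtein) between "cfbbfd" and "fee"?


Computing edit distance: "cfbbfd" -> "fee"
DP table:
           f    e    e
      0    1    2    3
  c   1    1    2    3
  f   2    1    2    3
  b   3    2    2    3
  b   4    3    3    3
  f   5    4    4    4
  d   6    5    5    5
Edit distance = dp[6][3] = 5

5


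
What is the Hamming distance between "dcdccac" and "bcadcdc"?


Comparing "dcdccac" and "bcadcdc" position by position:
  Position 0: 'd' vs 'b' => differ
  Position 1: 'c' vs 'c' => same
  Position 2: 'd' vs 'a' => differ
  Position 3: 'c' vs 'd' => differ
  Position 4: 'c' vs 'c' => same
  Position 5: 'a' vs 'd' => differ
  Position 6: 'c' vs 'c' => same
Total differences (Hamming distance): 4

4


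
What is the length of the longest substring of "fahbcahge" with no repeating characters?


Input: "fahbcahge"
Sliding window (track last position of each char):
  Position 0 ('f'): window [0,0] length 1 -- new best
  Position 1 ('a'): window [0,1] length 2 -- new best
  Position 2 ('h'): window [0,2] length 3 -- new best
  Position 3 ('b'): window [0,3] length 4 -- new best
  Position 4 ('c'): window [0,4] length 5 -- new best
  Position 5 ('a'): repeat (last at 1), move window start to 2
  Position 5 ('a'): window [2,5] length 4
  Position 6 ('h'): repeat (last at 2), move window start to 3
  Position 6 ('h'): window [3,6] length 4
  Position 7 ('g'): window [3,7] length 5
  Position 8 ('e'): window [3,8] length 6 -- new best
Longest substring with no repeats: "bcahge" with length 6

6


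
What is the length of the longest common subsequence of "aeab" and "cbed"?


LCS of "aeab" and "cbed"
DP table:
           c    b    e    d
      0    0    0    0    0
  a   0    0    0    0    0
  e   0    0    0    1    1
  a   0    0    0    1    1
  b   0    0    1    1    1
LCS length = dp[4][4] = 1

1


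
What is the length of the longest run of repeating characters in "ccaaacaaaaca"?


Input: "ccaaacaaaaca"
Scanning for longest run:
  Position 1 ('c'): continues run of 'c', length=2
  Position 2 ('a'): new char, reset run to 1
  Position 3 ('a'): continues run of 'a', length=2
  Position 4 ('a'): continues run of 'a', length=3
  Position 5 ('c'): new char, reset run to 1
  Position 6 ('a'): new char, reset run to 1
  Position 7 ('a'): continues run of 'a', length=2
  Position 8 ('a'): continues run of 'a', length=3
  Position 9 ('a'): continues run of 'a', length=4
  Position 10 ('c'): new char, reset run to 1
  Position 11 ('a'): new char, reset run to 1
Longest run: 'a' with length 4

4


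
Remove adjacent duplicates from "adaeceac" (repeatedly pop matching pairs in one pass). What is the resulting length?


Input: adaeceac
Stack-based adjacent duplicate removal:
  Read 'a': push. Stack: a
  Read 'd': push. Stack: ad
  Read 'a': push. Stack: ada
  Read 'e': push. Stack: adae
  Read 'c': push. Stack: adaec
  Read 'e': push. Stack: adaece
  Read 'a': push. Stack: adaecea
  Read 'c': push. Stack: adaeceac
Final stack: "adaeceac" (length 8)

8


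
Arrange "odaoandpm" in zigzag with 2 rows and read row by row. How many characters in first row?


Zigzag "odaoandpm" into 2 rows:
Placing characters:
  'o' => row 0
  'd' => row 1
  'a' => row 0
  'o' => row 1
  'a' => row 0
  'n' => row 1
  'd' => row 0
  'p' => row 1
  'm' => row 0
Rows:
  Row 0: "oaadm"
  Row 1: "donp"
First row length: 5

5


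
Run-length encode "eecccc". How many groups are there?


Input: eecccc
Scanning for consecutive runs:
  Group 1: 'e' x 2 (positions 0-1)
  Group 2: 'c' x 4 (positions 2-5)
Total groups: 2

2


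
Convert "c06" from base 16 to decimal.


Input: "c06" in base 16
Positional expansion:
  Digit 'c' (value 12) x 16^2 = 3072
  Digit '0' (value 0) x 16^1 = 0
  Digit '6' (value 6) x 16^0 = 6
Sum = 3078

3078


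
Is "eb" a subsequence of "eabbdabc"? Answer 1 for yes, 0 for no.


Check if "eb" is a subsequence of "eabbdabc"
Greedy scan:
  Position 0 ('e'): matches sub[0] = 'e'
  Position 1 ('a'): no match needed
  Position 2 ('b'): matches sub[1] = 'b'
  Position 3 ('b'): no match needed
  Position 4 ('d'): no match needed
  Position 5 ('a'): no match needed
  Position 6 ('b'): no match needed
  Position 7 ('c'): no match needed
All 2 characters matched => is a subsequence

1


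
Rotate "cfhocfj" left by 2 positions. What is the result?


Input: "cfhocfj", rotate left by 2
First 2 characters: "cf"
Remaining characters: "hocfj"
Concatenate remaining + first: "hocfj" + "cf" = "hocfjcf"

hocfjcf


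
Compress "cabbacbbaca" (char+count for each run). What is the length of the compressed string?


Input: cabbacbbaca
Runs:
  'c' x 1 => "c1"
  'a' x 1 => "a1"
  'b' x 2 => "b2"
  'a' x 1 => "a1"
  'c' x 1 => "c1"
  'b' x 2 => "b2"
  'a' x 1 => "a1"
  'c' x 1 => "c1"
  'a' x 1 => "a1"
Compressed: "c1a1b2a1c1b2a1c1a1"
Compressed length: 18

18


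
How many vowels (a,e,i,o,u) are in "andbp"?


Input: andbp
Checking each character:
  'a' at position 0: vowel (running total: 1)
  'n' at position 1: consonant
  'd' at position 2: consonant
  'b' at position 3: consonant
  'p' at position 4: consonant
Total vowels: 1

1


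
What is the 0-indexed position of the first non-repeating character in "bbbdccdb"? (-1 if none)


Input: bbbdccdb
Character frequencies:
  'b': 4
  'c': 2
  'd': 2
Scanning left to right for freq == 1:
  Position 0 ('b'): freq=4, skip
  Position 1 ('b'): freq=4, skip
  Position 2 ('b'): freq=4, skip
  Position 3 ('d'): freq=2, skip
  Position 4 ('c'): freq=2, skip
  Position 5 ('c'): freq=2, skip
  Position 6 ('d'): freq=2, skip
  Position 7 ('b'): freq=4, skip
  No unique character found => answer = -1

-1


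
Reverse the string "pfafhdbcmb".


Input: pfafhdbcmb
Reading characters right to left:
  Position 9: 'b'
  Position 8: 'm'
  Position 7: 'c'
  Position 6: 'b'
  Position 5: 'd'
  Position 4: 'h'
  Position 3: 'f'
  Position 2: 'a'
  Position 1: 'f'
  Position 0: 'p'
Reversed: bmcbdhfafp

bmcbdhfafp


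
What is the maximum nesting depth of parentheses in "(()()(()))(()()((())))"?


Input: "(()()(()))(()()((())))"
Tracking depth:
  Position 0 '(': depth becomes 1
  Position 1 '(': depth becomes 2
  Position 2 ')': depth becomes 1
  Position 3 '(': depth becomes 2
  Position 4 ')': depth becomes 1
  Position 5 '(': depth becomes 2
  Position 6 '(': depth becomes 3
  Position 7 ')': depth becomes 2
  Position 8 ')': depth becomes 1
  Position 9 ')': depth becomes 0
  Position 10 '(': depth becomes 1
  Position 11 '(': depth becomes 2
  Position 12 ')': depth becomes 1
  Position 13 '(': depth becomes 2
  Position 14 ')': depth becomes 1
  Position 15 '(': depth becomes 2
  Position 16 '(': depth becomes 3
  Position 17 '(': depth becomes 4
  Position 18 ')': depth becomes 3
  Position 19 ')': depth becomes 2
  Position 20 ')': depth becomes 1
  Position 21 ')': depth becomes 0
Maximum depth reached: 4

4


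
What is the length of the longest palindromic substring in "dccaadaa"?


Input: "dccaadaa"
Checking substrings for palindromes:
  [3:8] "aadaa" (len 5) => palindrome
  [4:7] "ada" (len 3) => palindrome
  [1:3] "cc" (len 2) => palindrome
  [3:5] "aa" (len 2) => palindrome
  [6:8] "aa" (len 2) => palindrome
Longest palindromic substring: "aadaa" with length 5

5


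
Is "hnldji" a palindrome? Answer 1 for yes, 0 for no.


Input: hnldji
Reversed: ijdlnh
  Compare pos 0 ('h') with pos 5 ('i'): MISMATCH
  Compare pos 1 ('n') with pos 4 ('j'): MISMATCH
  Compare pos 2 ('l') with pos 3 ('d'): MISMATCH
Result: not a palindrome

0


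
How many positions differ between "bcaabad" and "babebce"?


Comparing "bcaabad" and "babebce" position by position:
  Position 0: 'b' vs 'b' => same
  Position 1: 'c' vs 'a' => DIFFER
  Position 2: 'a' vs 'b' => DIFFER
  Position 3: 'a' vs 'e' => DIFFER
  Position 4: 'b' vs 'b' => same
  Position 5: 'a' vs 'c' => DIFFER
  Position 6: 'd' vs 'e' => DIFFER
Positions that differ: 5

5


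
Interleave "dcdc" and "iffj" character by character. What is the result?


Interleaving "dcdc" and "iffj":
  Position 0: 'd' from first, 'i' from second => "di"
  Position 1: 'c' from first, 'f' from second => "cf"
  Position 2: 'd' from first, 'f' from second => "df"
  Position 3: 'c' from first, 'j' from second => "cj"
Result: dicfdfcj

dicfdfcj


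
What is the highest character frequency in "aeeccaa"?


Input: aeeccaa
Character counts:
  'a': 3
  'c': 2
  'e': 2
Maximum frequency: 3

3


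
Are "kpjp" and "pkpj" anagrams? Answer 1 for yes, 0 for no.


Strings: "kpjp", "pkpj"
Sorted first:  jkpp
Sorted second: jkpp
Sorted forms match => anagrams

1


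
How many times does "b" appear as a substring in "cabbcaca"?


Searching for "b" in "cabbcaca"
Scanning each position:
  Position 0: "c" => no
  Position 1: "a" => no
  Position 2: "b" => MATCH
  Position 3: "b" => MATCH
  Position 4: "c" => no
  Position 5: "a" => no
  Position 6: "c" => no
  Position 7: "a" => no
Total occurrences: 2

2


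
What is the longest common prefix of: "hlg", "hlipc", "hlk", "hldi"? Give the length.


Words: hlg, hlipc, hlk, hldi
  Position 0: all 'h' => match
  Position 1: all 'l' => match
  Position 2: ('g', 'i', 'k', 'd') => mismatch, stop
LCP = "hl" (length 2)

2


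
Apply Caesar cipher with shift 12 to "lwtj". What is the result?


Caesar cipher: shift "lwtj" by 12
  'l' (pos 11) + 12 = pos 23 = 'x'
  'w' (pos 22) + 12 = pos 8 = 'i'
  't' (pos 19) + 12 = pos 5 = 'f'
  'j' (pos 9) + 12 = pos 21 = 'v'
Result: xifv

xifv


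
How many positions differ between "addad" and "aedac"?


Comparing "addad" and "aedac" position by position:
  Position 0: 'a' vs 'a' => same
  Position 1: 'd' vs 'e' => DIFFER
  Position 2: 'd' vs 'd' => same
  Position 3: 'a' vs 'a' => same
  Position 4: 'd' vs 'c' => DIFFER
Positions that differ: 2

2


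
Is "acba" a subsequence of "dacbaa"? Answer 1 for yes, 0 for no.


Check if "acba" is a subsequence of "dacbaa"
Greedy scan:
  Position 0 ('d'): no match needed
  Position 1 ('a'): matches sub[0] = 'a'
  Position 2 ('c'): matches sub[1] = 'c'
  Position 3 ('b'): matches sub[2] = 'b'
  Position 4 ('a'): matches sub[3] = 'a'
  Position 5 ('a'): no match needed
All 4 characters matched => is a subsequence

1


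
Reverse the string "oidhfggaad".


Input: oidhfggaad
Reading characters right to left:
  Position 9: 'd'
  Position 8: 'a'
  Position 7: 'a'
  Position 6: 'g'
  Position 5: 'g'
  Position 4: 'f'
  Position 3: 'h'
  Position 2: 'd'
  Position 1: 'i'
  Position 0: 'o'
Reversed: daaggfhdio

daaggfhdio


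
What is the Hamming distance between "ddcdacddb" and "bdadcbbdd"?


Comparing "ddcdacddb" and "bdadcbbdd" position by position:
  Position 0: 'd' vs 'b' => differ
  Position 1: 'd' vs 'd' => same
  Position 2: 'c' vs 'a' => differ
  Position 3: 'd' vs 'd' => same
  Position 4: 'a' vs 'c' => differ
  Position 5: 'c' vs 'b' => differ
  Position 6: 'd' vs 'b' => differ
  Position 7: 'd' vs 'd' => same
  Position 8: 'b' vs 'd' => differ
Total differences (Hamming distance): 6

6


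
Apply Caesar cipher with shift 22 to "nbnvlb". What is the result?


Caesar cipher: shift "nbnvlb" by 22
  'n' (pos 13) + 22 = pos 9 = 'j'
  'b' (pos 1) + 22 = pos 23 = 'x'
  'n' (pos 13) + 22 = pos 9 = 'j'
  'v' (pos 21) + 22 = pos 17 = 'r'
  'l' (pos 11) + 22 = pos 7 = 'h'
  'b' (pos 1) + 22 = pos 23 = 'x'
Result: jxjrhx

jxjrhx


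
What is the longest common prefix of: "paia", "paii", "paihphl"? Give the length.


Words: paia, paii, paihphl
  Position 0: all 'p' => match
  Position 1: all 'a' => match
  Position 2: all 'i' => match
  Position 3: ('a', 'i', 'h') => mismatch, stop
LCP = "pai" (length 3)

3


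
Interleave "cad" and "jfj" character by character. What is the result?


Interleaving "cad" and "jfj":
  Position 0: 'c' from first, 'j' from second => "cj"
  Position 1: 'a' from first, 'f' from second => "af"
  Position 2: 'd' from first, 'j' from second => "dj"
Result: cjafdj

cjafdj


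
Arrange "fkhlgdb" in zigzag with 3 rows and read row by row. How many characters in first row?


Zigzag "fkhlgdb" into 3 rows:
Placing characters:
  'f' => row 0
  'k' => row 1
  'h' => row 2
  'l' => row 1
  'g' => row 0
  'd' => row 1
  'b' => row 2
Rows:
  Row 0: "fg"
  Row 1: "kld"
  Row 2: "hb"
First row length: 2

2


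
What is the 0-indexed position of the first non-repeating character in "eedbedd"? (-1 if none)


Input: eedbedd
Character frequencies:
  'b': 1
  'd': 3
  'e': 3
Scanning left to right for freq == 1:
  Position 0 ('e'): freq=3, skip
  Position 1 ('e'): freq=3, skip
  Position 2 ('d'): freq=3, skip
  Position 3 ('b'): unique! => answer = 3

3


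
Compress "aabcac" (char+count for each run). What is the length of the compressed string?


Input: aabcac
Runs:
  'a' x 2 => "a2"
  'b' x 1 => "b1"
  'c' x 1 => "c1"
  'a' x 1 => "a1"
  'c' x 1 => "c1"
Compressed: "a2b1c1a1c1"
Compressed length: 10

10


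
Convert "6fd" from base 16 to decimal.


Input: "6fd" in base 16
Positional expansion:
  Digit '6' (value 6) x 16^2 = 1536
  Digit 'f' (value 15) x 16^1 = 240
  Digit 'd' (value 13) x 16^0 = 13
Sum = 1789

1789


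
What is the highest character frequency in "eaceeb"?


Input: eaceeb
Character counts:
  'a': 1
  'b': 1
  'c': 1
  'e': 3
Maximum frequency: 3

3


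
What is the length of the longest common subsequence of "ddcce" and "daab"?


LCS of "ddcce" and "daab"
DP table:
           d    a    a    b
      0    0    0    0    0
  d   0    1    1    1    1
  d   0    1    1    1    1
  c   0    1    1    1    1
  c   0    1    1    1    1
  e   0    1    1    1    1
LCS length = dp[5][4] = 1

1


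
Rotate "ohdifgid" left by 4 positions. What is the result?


Input: "ohdifgid", rotate left by 4
First 4 characters: "ohdi"
Remaining characters: "fgid"
Concatenate remaining + first: "fgid" + "ohdi" = "fgidohdi"

fgidohdi


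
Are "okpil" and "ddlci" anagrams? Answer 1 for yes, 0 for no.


Strings: "okpil", "ddlci"
Sorted first:  iklop
Sorted second: cddil
Differ at position 0: 'i' vs 'c' => not anagrams

0


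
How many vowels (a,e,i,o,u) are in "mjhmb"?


Input: mjhmb
Checking each character:
  'm' at position 0: consonant
  'j' at position 1: consonant
  'h' at position 2: consonant
  'm' at position 3: consonant
  'b' at position 4: consonant
Total vowels: 0

0


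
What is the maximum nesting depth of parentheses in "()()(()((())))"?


Input: "()()(()((())))"
Tracking depth:
  Position 0 '(': depth becomes 1
  Position 1 ')': depth becomes 0
  Position 2 '(': depth becomes 1
  Position 3 ')': depth becomes 0
  Position 4 '(': depth becomes 1
  Position 5 '(': depth becomes 2
  Position 6 ')': depth becomes 1
  Position 7 '(': depth becomes 2
  Position 8 '(': depth becomes 3
  Position 9 '(': depth becomes 4
  Position 10 ')': depth becomes 3
  Position 11 ')': depth becomes 2
  Position 12 ')': depth becomes 1
  Position 13 ')': depth becomes 0
Maximum depth reached: 4

4


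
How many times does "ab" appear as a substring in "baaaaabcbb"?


Searching for "ab" in "baaaaabcbb"
Scanning each position:
  Position 0: "ba" => no
  Position 1: "aa" => no
  Position 2: "aa" => no
  Position 3: "aa" => no
  Position 4: "aa" => no
  Position 5: "ab" => MATCH
  Position 6: "bc" => no
  Position 7: "cb" => no
  Position 8: "bb" => no
Total occurrences: 1

1


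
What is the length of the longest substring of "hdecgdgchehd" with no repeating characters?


Input: "hdecgdgchehd"
Sliding window (track last position of each char):
  Position 0 ('h'): window [0,0] length 1 -- new best
  Position 1 ('d'): window [0,1] length 2 -- new best
  Position 2 ('e'): window [0,2] length 3 -- new best
  Position 3 ('c'): window [0,3] length 4 -- new best
  Position 4 ('g'): window [0,4] length 5 -- new best
  Position 5 ('d'): repeat (last at 1), move window start to 2
  Position 5 ('d'): window [2,5] length 4
  Position 6 ('g'): repeat (last at 4), move window start to 5
  Position 6 ('g'): window [5,6] length 2
  Position 7 ('c'): window [5,7] length 3
  Position 8 ('h'): window [5,8] length 4
  Position 9 ('e'): window [5,9] length 5
  Position 10 ('h'): repeat (last at 8), move window start to 9
  Position 10 ('h'): window [9,10] length 2
  Position 11 ('d'): window [9,11] length 3
Longest substring with no repeats: "hdecg" with length 5

5


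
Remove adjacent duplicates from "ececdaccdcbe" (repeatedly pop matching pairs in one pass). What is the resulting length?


Input: ececdaccdcbe
Stack-based adjacent duplicate removal:
  Read 'e': push. Stack: e
  Read 'c': push. Stack: ec
  Read 'e': push. Stack: ece
  Read 'c': push. Stack: ecec
  Read 'd': push. Stack: ececd
  Read 'a': push. Stack: ececda
  Read 'c': push. Stack: ececdac
  Read 'c': matches stack top 'c' => pop. Stack: ececda
  Read 'd': push. Stack: ececdad
  Read 'c': push. Stack: ececdadc
  Read 'b': push. Stack: ececdadcb
  Read 'e': push. Stack: ececdadcbe
Final stack: "ececdadcbe" (length 10)

10


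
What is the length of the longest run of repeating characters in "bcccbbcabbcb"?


Input: "bcccbbcabbcb"
Scanning for longest run:
  Position 1 ('c'): new char, reset run to 1
  Position 2 ('c'): continues run of 'c', length=2
  Position 3 ('c'): continues run of 'c', length=3
  Position 4 ('b'): new char, reset run to 1
  Position 5 ('b'): continues run of 'b', length=2
  Position 6 ('c'): new char, reset run to 1
  Position 7 ('a'): new char, reset run to 1
  Position 8 ('b'): new char, reset run to 1
  Position 9 ('b'): continues run of 'b', length=2
  Position 10 ('c'): new char, reset run to 1
  Position 11 ('b'): new char, reset run to 1
Longest run: 'c' with length 3

3


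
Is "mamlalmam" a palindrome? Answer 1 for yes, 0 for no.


Input: mamlalmam
Reversed: mamlalmam
  Compare pos 0 ('m') with pos 8 ('m'): match
  Compare pos 1 ('a') with pos 7 ('a'): match
  Compare pos 2 ('m') with pos 6 ('m'): match
  Compare pos 3 ('l') with pos 5 ('l'): match
Result: palindrome

1


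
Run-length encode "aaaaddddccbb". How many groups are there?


Input: aaaaddddccbb
Scanning for consecutive runs:
  Group 1: 'a' x 4 (positions 0-3)
  Group 2: 'd' x 4 (positions 4-7)
  Group 3: 'c' x 2 (positions 8-9)
  Group 4: 'b' x 2 (positions 10-11)
Total groups: 4

4


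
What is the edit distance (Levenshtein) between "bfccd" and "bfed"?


Computing edit distance: "bfccd" -> "bfed"
DP table:
           b    f    e    d
      0    1    2    3    4
  b   1    0    1    2    3
  f   2    1    0    1    2
  c   3    2    1    1    2
  c   4    3    2    2    2
  d   5    4    3    3    2
Edit distance = dp[5][4] = 2

2


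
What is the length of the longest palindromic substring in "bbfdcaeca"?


Input: "bbfdcaeca"
Checking substrings for palindromes:
  [0:2] "bb" (len 2) => palindrome
Longest palindromic substring: "bb" with length 2

2


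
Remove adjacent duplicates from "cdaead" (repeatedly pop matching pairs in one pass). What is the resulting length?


Input: cdaead
Stack-based adjacent duplicate removal:
  Read 'c': push. Stack: c
  Read 'd': push. Stack: cd
  Read 'a': push. Stack: cda
  Read 'e': push. Stack: cdae
  Read 'a': push. Stack: cdaea
  Read 'd': push. Stack: cdaead
Final stack: "cdaead" (length 6)

6


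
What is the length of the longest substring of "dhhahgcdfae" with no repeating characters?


Input: "dhhahgcdfae"
Sliding window (track last position of each char):
  Position 0 ('d'): window [0,0] length 1 -- new best
  Position 1 ('h'): window [0,1] length 2 -- new best
  Position 2 ('h'): repeat (last at 1), move window start to 2
  Position 2 ('h'): window [2,2] length 1
  Position 3 ('a'): window [2,3] length 2
  Position 4 ('h'): repeat (last at 2), move window start to 3
  Position 4 ('h'): window [3,4] length 2
  Position 5 ('g'): window [3,5] length 3 -- new best
  Position 6 ('c'): window [3,6] length 4 -- new best
  Position 7 ('d'): window [3,7] length 5 -- new best
  Position 8 ('f'): window [3,8] length 6 -- new best
  Position 9 ('a'): repeat (last at 3), move window start to 4
  Position 9 ('a'): window [4,9] length 6
  Position 10 ('e'): window [4,10] length 7 -- new best
Longest substring with no repeats: "hgcdfae" with length 7

7


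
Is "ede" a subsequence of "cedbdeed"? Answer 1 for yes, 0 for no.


Check if "ede" is a subsequence of "cedbdeed"
Greedy scan:
  Position 0 ('c'): no match needed
  Position 1 ('e'): matches sub[0] = 'e'
  Position 2 ('d'): matches sub[1] = 'd'
  Position 3 ('b'): no match needed
  Position 4 ('d'): no match needed
  Position 5 ('e'): matches sub[2] = 'e'
  Position 6 ('e'): no match needed
  Position 7 ('d'): no match needed
All 3 characters matched => is a subsequence

1


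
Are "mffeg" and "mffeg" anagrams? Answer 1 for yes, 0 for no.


Strings: "mffeg", "mffeg"
Sorted first:  effgm
Sorted second: effgm
Sorted forms match => anagrams

1


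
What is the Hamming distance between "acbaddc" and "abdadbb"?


Comparing "acbaddc" and "abdadbb" position by position:
  Position 0: 'a' vs 'a' => same
  Position 1: 'c' vs 'b' => differ
  Position 2: 'b' vs 'd' => differ
  Position 3: 'a' vs 'a' => same
  Position 4: 'd' vs 'd' => same
  Position 5: 'd' vs 'b' => differ
  Position 6: 'c' vs 'b' => differ
Total differences (Hamming distance): 4

4


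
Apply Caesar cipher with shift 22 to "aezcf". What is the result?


Caesar cipher: shift "aezcf" by 22
  'a' (pos 0) + 22 = pos 22 = 'w'
  'e' (pos 4) + 22 = pos 0 = 'a'
  'z' (pos 25) + 22 = pos 21 = 'v'
  'c' (pos 2) + 22 = pos 24 = 'y'
  'f' (pos 5) + 22 = pos 1 = 'b'
Result: wavyb

wavyb


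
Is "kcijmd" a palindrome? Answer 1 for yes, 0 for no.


Input: kcijmd
Reversed: dmjick
  Compare pos 0 ('k') with pos 5 ('d'): MISMATCH
  Compare pos 1 ('c') with pos 4 ('m'): MISMATCH
  Compare pos 2 ('i') with pos 3 ('j'): MISMATCH
Result: not a palindrome

0


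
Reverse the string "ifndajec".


Input: ifndajec
Reading characters right to left:
  Position 7: 'c'
  Position 6: 'e'
  Position 5: 'j'
  Position 4: 'a'
  Position 3: 'd'
  Position 2: 'n'
  Position 1: 'f'
  Position 0: 'i'
Reversed: cejadnfi

cejadnfi


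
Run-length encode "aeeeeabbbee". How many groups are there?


Input: aeeeeabbbee
Scanning for consecutive runs:
  Group 1: 'a' x 1 (positions 0-0)
  Group 2: 'e' x 4 (positions 1-4)
  Group 3: 'a' x 1 (positions 5-5)
  Group 4: 'b' x 3 (positions 6-8)
  Group 5: 'e' x 2 (positions 9-10)
Total groups: 5

5


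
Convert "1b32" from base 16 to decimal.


Input: "1b32" in base 16
Positional expansion:
  Digit '1' (value 1) x 16^3 = 4096
  Digit 'b' (value 11) x 16^2 = 2816
  Digit '3' (value 3) x 16^1 = 48
  Digit '2' (value 2) x 16^0 = 2
Sum = 6962

6962


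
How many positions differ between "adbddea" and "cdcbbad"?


Comparing "adbddea" and "cdcbbad" position by position:
  Position 0: 'a' vs 'c' => DIFFER
  Position 1: 'd' vs 'd' => same
  Position 2: 'b' vs 'c' => DIFFER
  Position 3: 'd' vs 'b' => DIFFER
  Position 4: 'd' vs 'b' => DIFFER
  Position 5: 'e' vs 'a' => DIFFER
  Position 6: 'a' vs 'd' => DIFFER
Positions that differ: 6

6


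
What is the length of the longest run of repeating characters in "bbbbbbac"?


Input: "bbbbbbac"
Scanning for longest run:
  Position 1 ('b'): continues run of 'b', length=2
  Position 2 ('b'): continues run of 'b', length=3
  Position 3 ('b'): continues run of 'b', length=4
  Position 4 ('b'): continues run of 'b', length=5
  Position 5 ('b'): continues run of 'b', length=6
  Position 6 ('a'): new char, reset run to 1
  Position 7 ('c'): new char, reset run to 1
Longest run: 'b' with length 6

6


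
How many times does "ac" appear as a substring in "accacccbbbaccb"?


Searching for "ac" in "accacccbbbaccb"
Scanning each position:
  Position 0: "ac" => MATCH
  Position 1: "cc" => no
  Position 2: "ca" => no
  Position 3: "ac" => MATCH
  Position 4: "cc" => no
  Position 5: "cc" => no
  Position 6: "cb" => no
  Position 7: "bb" => no
  Position 8: "bb" => no
  Position 9: "ba" => no
  Position 10: "ac" => MATCH
  Position 11: "cc" => no
  Position 12: "cb" => no
Total occurrences: 3

3


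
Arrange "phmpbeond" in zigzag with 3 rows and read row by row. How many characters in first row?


Zigzag "phmpbeond" into 3 rows:
Placing characters:
  'p' => row 0
  'h' => row 1
  'm' => row 2
  'p' => row 1
  'b' => row 0
  'e' => row 1
  'o' => row 2
  'n' => row 1
  'd' => row 0
Rows:
  Row 0: "pbd"
  Row 1: "hpen"
  Row 2: "mo"
First row length: 3

3


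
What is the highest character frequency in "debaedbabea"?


Input: debaedbabea
Character counts:
  'a': 3
  'b': 3
  'd': 2
  'e': 3
Maximum frequency: 3

3


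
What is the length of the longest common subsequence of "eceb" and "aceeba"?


LCS of "eceb" and "aceeba"
DP table:
           a    c    e    e    b    a
      0    0    0    0    0    0    0
  e   0    0    0    1    1    1    1
  c   0    0    1    1    1    1    1
  e   0    0    1    2    2    2    2
  b   0    0    1    2    2    3    3
LCS length = dp[4][6] = 3

3


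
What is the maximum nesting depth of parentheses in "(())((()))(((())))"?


Input: "(())((()))(((())))"
Tracking depth:
  Position 0 '(': depth becomes 1
  Position 1 '(': depth becomes 2
  Position 2 ')': depth becomes 1
  Position 3 ')': depth becomes 0
  Position 4 '(': depth becomes 1
  Position 5 '(': depth becomes 2
  Position 6 '(': depth becomes 3
  Position 7 ')': depth becomes 2
  Position 8 ')': depth becomes 1
  Position 9 ')': depth becomes 0
  Position 10 '(': depth becomes 1
  Position 11 '(': depth becomes 2
  Position 12 '(': depth becomes 3
  Position 13 '(': depth becomes 4
  Position 14 ')': depth becomes 3
  Position 15 ')': depth becomes 2
  Position 16 ')': depth becomes 1
  Position 17 ')': depth becomes 0
Maximum depth reached: 4

4
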